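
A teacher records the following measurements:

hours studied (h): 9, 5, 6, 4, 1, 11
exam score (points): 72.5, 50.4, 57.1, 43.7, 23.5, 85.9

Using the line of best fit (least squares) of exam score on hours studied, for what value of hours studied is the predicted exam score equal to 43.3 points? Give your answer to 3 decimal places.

n = 6, Σx = 36, Σy = 333.1, Σxy = 2390.3, Σx² = 280
Sxx = Σx² − (Σx)²/n = 280 − 216 = 64
Sxy = Σxy − (Σx)(Σy)/n = 2390.3 − 1998.6 = 391.7
b = Sxy/Sxx = 391.7/64 = 6.120312
a = ȳ − b·x̄ = 55.516667 − 6.120312·6 = 18.794792
Set a + b·x = 43.3: x = (43.3 − 18.794792) / 6.120312 = 4.003915

4.004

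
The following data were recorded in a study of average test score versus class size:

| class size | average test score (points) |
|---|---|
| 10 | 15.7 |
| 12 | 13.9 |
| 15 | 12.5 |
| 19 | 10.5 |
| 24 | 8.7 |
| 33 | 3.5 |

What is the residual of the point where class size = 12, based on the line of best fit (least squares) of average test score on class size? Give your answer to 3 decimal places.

-0.352

n = 6, Σx = 113, Σy = 64.8, Σxy = 1035.1, Σx² = 2495
Sxx = Σx² − (Σx)²/n = 2495 − 2128.166667 = 366.833333
Sxy = Σxy − (Σx)(Σy)/n = 1035.1 − 1220.4 = -185.3
b = Sxy/Sxx = -185.3/366.833333 = -0.505134
a = ȳ − b·x̄ = 10.8 − (-0.505134)·18.833333 = 20.313358
ŷ(12) = 20.313358 + (-0.505134)·12 = 14.251749
residual = y − ŷ = 13.9 − 14.251749 = -0.351749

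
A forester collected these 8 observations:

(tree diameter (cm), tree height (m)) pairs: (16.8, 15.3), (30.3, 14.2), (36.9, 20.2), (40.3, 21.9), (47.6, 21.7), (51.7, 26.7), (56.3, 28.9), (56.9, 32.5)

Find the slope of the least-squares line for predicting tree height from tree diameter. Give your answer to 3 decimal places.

n = 8, Σx = 336.8, Σy = 181.4, Σxy = 8204.88, Σx² = 15531.98
Sxx = Σx² − (Σx)²/n = 15531.98 − 14179.28 = 1352.7
Sxy = Σxy − (Σx)(Σy)/n = 8204.88 − 7636.94 = 567.94
b = Sxy/Sxx = 567.94/1352.7 = 0.419857

0.420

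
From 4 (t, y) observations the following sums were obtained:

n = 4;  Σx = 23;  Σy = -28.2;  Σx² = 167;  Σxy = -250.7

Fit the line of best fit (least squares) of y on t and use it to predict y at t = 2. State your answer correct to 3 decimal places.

2.506

Sxx = Σx² − (Σx)²/n = 167 − 132.25 = 34.75
Sxy = Σxy − (Σx)(Σy)/n = -250.7 − (-162.15) = -88.55
b = Sxy/Sxx = -88.55/34.75 = -2.548201
a = ȳ − b·x̄ = -7.05 − (-2.548201)·5.75 = 7.602158
ŷ(2) = a + b·2 = 7.602158 + (-2.548201)·2 = 2.505755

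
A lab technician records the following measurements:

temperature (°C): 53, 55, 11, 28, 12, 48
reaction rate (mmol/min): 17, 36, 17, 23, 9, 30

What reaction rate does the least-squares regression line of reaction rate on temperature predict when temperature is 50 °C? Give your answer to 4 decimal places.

n = 6, Σx = 207, Σy = 132, Σxy = 5260, Σx² = 9187
Sxx = Σx² − (Σx)²/n = 9187 − 7141.5 = 2045.5
Sxy = Σxy − (Σx)(Σy)/n = 5260 − 4554 = 706
b = Sxy/Sxx = 706/2045.5 = 0.345148
a = ȳ − b·x̄ = 22 − 0.345148·34.5 = 10.092398
ŷ(50) = a + b·50 = 10.092398 + 0.345148·50 = 27.349792

27.3498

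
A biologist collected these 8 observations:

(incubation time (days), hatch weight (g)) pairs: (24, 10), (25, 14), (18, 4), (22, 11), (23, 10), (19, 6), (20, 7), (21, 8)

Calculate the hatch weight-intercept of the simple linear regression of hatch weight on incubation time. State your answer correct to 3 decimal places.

n = 8, Σx = 172, Σy = 70, Σxy = 1556, Σx² = 3740
Sxx = Σx² − (Σx)²/n = 3740 − 3698 = 42
Sxy = Σxy − (Σx)(Σy)/n = 1556 − 1505 = 51
b = Sxy/Sxx = 51/42 = 1.214286
a = ȳ − b·x̄ = 8.75 − 1.214286·21.5 = -17.357143

-17.357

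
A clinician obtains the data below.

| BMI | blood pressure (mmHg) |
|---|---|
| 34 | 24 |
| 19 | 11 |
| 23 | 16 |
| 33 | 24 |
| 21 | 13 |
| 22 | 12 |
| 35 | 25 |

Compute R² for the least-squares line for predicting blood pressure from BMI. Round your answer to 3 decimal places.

0.977

n = 7, Σx = 187, Σy = 125, Σxy = 3597, Σx² = 5285, Σy² = 2467
Sxx = Σx² − (Σx)²/n = 5285 − 4995.571429 = 289.428571
Sxy = Σxy − (Σx)(Σy)/n = 3597 − 3339.285714 = 257.714286
Syy = Σy² − (Σy)²/n = 2467 − 2232.142857 = 234.857143
R² = Sxy²/(Sxx·Syy) = (257.714286)²/(289.428571·234.857143) = 0.977084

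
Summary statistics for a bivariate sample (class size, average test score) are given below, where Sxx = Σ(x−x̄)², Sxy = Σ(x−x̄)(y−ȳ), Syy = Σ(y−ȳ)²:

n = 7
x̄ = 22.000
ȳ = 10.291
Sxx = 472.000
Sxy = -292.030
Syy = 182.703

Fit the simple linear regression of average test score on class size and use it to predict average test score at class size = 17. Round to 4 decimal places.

b = Sxy/Sxx = -292.03/472 = -0.618708
a = ȳ − b·x̄ = 10.291 − (-0.618708)·22 = 23.902568
ŷ(17) = a + b·17 = 23.902568 + (-0.618708)·17 = 13.384538

13.3845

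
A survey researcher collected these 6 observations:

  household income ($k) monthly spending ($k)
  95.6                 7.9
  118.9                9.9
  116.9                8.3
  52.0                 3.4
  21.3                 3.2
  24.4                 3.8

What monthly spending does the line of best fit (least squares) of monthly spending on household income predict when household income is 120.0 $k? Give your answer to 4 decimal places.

9.1352

n = 6, Σx = 429.1, Σy = 36.5, Σxy = 3240.3, Σx² = 40695.23
Sxx = Σx² − (Σx)²/n = 40695.23 − 30687.801667 = 10007.428333
Sxy = Σxy − (Σx)(Σy)/n = 3240.3 − 2610.358333 = 629.941667
b = Sxy/Sxx = 629.941667/10007.428333 = 0.062947
a = ȳ − b·x̄ = 6.083333 − 0.062947·71.516667 = 1.581545
ŷ(120.0) = a + b·120.0 = 1.581545 + 0.062947·120 = 9.135233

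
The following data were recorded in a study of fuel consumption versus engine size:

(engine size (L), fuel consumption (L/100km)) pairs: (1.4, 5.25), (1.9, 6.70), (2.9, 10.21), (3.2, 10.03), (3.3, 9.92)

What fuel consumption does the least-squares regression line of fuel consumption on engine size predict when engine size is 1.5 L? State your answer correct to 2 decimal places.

5.66

n = 5, Σx = 12.7, Σy = 42.11, Σxy = 114.521, Σx² = 35.11
Sxx = Σx² − (Σx)²/n = 35.11 − 32.258 = 2.852
Sxy = Σxy − (Σx)(Σy)/n = 114.521 − 106.9594 = 7.5616
b = Sxy/Sxx = 7.5616/2.852 = 2.651332
a = ȳ − b·x̄ = 8.422 − 2.651332·2.54 = 1.687616
ŷ(1.5) = a + b·1.5 = 1.687616 + 2.651332·1.5 = 5.664614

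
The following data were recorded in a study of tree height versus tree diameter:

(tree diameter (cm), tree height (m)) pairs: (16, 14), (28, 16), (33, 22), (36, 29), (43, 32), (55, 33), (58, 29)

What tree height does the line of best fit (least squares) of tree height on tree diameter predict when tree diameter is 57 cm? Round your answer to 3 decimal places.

n = 7, Σx = 269, Σy = 175, Σxy = 7315, Σx² = 11663
Sxx = Σx² − (Σx)²/n = 11663 − 10337.285714 = 1325.714286
Sxy = Σxy − (Σx)(Σy)/n = 7315 − 6725 = 590
b = Sxy/Sxx = 590/1325.714286 = 0.445043
a = ȳ − b·x̄ = 25 − 0.445043·38.428571 = 7.897629
ŷ(57) = a + b·57 = 7.897629 + 0.445043·57 = 33.265086

33.265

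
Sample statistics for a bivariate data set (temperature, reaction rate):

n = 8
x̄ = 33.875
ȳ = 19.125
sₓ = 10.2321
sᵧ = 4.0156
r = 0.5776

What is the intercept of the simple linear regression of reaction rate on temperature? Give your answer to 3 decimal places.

b = r · sᵧ/sₓ = 0.5776 · 4.0156/10.2321 = 0.226680
a = ȳ − b·x̄ = 19.125 − 0.226680·33.875 = 11.446221

11.446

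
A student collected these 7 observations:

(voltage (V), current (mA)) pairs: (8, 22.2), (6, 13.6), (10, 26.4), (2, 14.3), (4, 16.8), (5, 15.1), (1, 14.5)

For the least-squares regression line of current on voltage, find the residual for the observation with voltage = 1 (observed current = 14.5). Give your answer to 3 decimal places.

n = 7, Σx = 36, Σy = 122.9, Σxy = 709, Σx² = 246
Sxx = Σx² − (Σx)²/n = 246 − 185.142857 = 60.857143
Sxy = Σxy − (Σx)(Σy)/n = 709 − 632.057143 = 76.942857
b = Sxy/Sxx = 76.942857/60.857143 = 1.264319
a = ȳ − b·x̄ = 17.557143 − 1.264319·5.142857 = 11.054930
ŷ(1) = 11.054930 + 1.264319·1 = 12.319249
residual = y − ŷ = 14.5 − 12.319249 = 2.180751

2.181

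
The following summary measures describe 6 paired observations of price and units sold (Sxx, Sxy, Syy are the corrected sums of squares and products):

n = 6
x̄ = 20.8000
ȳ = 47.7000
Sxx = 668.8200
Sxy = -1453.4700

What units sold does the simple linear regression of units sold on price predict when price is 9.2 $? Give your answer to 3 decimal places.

72.909

b = Sxy/Sxx = -1453.47/668.82 = -2.173186
a = ȳ − b·x̄ = 47.7 − (-2.173186)·20.8 = 92.902261
ŷ(9.2) = a + b·9.2 = 92.902261 + (-2.173186)·9.2 = 72.908953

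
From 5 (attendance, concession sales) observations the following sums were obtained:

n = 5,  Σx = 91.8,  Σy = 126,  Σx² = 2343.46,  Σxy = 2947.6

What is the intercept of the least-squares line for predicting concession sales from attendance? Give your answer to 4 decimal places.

Sxx = Σx² − (Σx)²/n = 2343.46 − 1685.448 = 658.012
Sxy = Σxy − (Σx)(Σy)/n = 2947.6 − 2313.36 = 634.24
b = Sxy/Sxx = 634.24/658.012 = 0.963873
a = ȳ − b·x̄ = 25.2 − 0.963873·18.36 = 7.503292

7.5033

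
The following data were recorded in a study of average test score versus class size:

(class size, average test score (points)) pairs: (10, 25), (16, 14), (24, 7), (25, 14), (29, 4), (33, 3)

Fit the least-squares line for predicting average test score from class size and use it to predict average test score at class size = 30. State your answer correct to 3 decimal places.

n = 6, Σx = 137, Σy = 67, Σxy = 1207, Σx² = 3487
Sxx = Σx² − (Σx)²/n = 3487 − 3128.166667 = 358.833333
Sxy = Σxy − (Σx)(Σy)/n = 1207 − 1529.833333 = -322.833333
b = Sxy/Sxx = -322.833333/358.833333 = -0.899675
a = ȳ − b·x̄ = 11.166667 − (-0.899675)·22.833333 = 31.709243
ŷ(30) = a + b·30 = 31.709243 + (-0.899675)·30 = 4.718997

4.719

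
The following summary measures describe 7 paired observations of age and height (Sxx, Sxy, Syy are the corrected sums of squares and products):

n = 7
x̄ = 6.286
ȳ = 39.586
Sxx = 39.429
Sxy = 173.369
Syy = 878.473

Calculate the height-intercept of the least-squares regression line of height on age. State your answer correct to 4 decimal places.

b = Sxy/Sxx = 173.369/39.429 = 4.396992
a = ȳ − b·x̄ = 39.586 − 4.396992·6.286 = 11.946508

11.9465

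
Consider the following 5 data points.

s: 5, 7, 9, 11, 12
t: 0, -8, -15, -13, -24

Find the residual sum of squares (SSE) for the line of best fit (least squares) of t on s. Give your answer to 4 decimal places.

44.6098

n = 5, Σx = 44, Σy = -60, Σxy = -622, Σx² = 420, Σy² = 1034
Sxx = Σx² − (Σx)²/n = 420 − 387.2 = 32.8
Sxy = Σxy − (Σx)(Σy)/n = -622 − (-528) = -94
Syy = Σy² − (Σy)²/n = 1034 − 720 = 314
b = Sxy/Sxx = -94/32.8 = -2.865854
SSE = Syy − b·Sxy = 314 − (-2.865854)·(-94) = 44.609756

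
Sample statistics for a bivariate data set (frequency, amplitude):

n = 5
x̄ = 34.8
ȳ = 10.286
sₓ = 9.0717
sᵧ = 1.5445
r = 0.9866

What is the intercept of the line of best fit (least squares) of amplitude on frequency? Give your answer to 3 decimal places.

b = r · sᵧ/sₓ = 0.9866 · 1.5445/9.0717 = 0.167973
a = ȳ − b·x̄ = 10.286 − 0.167973·34.8 = 4.440528

4.441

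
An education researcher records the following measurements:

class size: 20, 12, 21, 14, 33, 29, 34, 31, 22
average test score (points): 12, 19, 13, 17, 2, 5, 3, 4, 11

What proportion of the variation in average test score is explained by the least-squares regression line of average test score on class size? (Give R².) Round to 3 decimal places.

n = 9, Σx = 216, Σy = 86, Σxy = 1658, Σx² = 5712, Σy² = 1138
Sxx = Σx² − (Σx)²/n = 5712 − 5184 = 528
Sxy = Σxy − (Σx)(Σy)/n = 1658 − 2064 = -406
Syy = Σy² − (Σy)²/n = 1138 − 821.777778 = 316.222222
R² = Sxy²/(Sxx·Syy) = (-406)²/(528·316.222222) = 0.987247

0.987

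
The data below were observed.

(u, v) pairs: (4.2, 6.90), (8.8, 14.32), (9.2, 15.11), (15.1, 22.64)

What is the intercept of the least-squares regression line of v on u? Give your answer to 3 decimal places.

n = 4, Σx = 37.3, Σy = 58.97, Σxy = 635.872, Σx² = 407.73
Sxx = Σx² − (Σx)²/n = 407.73 − 347.8225 = 59.9075
Sxy = Σxy − (Σx)(Σy)/n = 635.872 − 549.89525 = 85.97675
b = Sxy/Sxx = 85.97675/59.9075 = 1.435158
a = ȳ − b·x̄ = 14.7425 − 1.435158·9.325 = 1.359648

1.360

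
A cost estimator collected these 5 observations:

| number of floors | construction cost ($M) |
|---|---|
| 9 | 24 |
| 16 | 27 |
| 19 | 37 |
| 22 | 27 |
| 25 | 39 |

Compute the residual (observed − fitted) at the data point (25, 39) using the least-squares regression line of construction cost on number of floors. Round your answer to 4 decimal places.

2.9151

n = 5, Σx = 91, Σy = 154, Σxy = 2920, Σx² = 1807
Sxx = Σx² − (Σx)²/n = 1807 − 1656.2 = 150.8
Sxy = Σxy − (Σx)(Σy)/n = 2920 − 2802.8 = 117.2
b = Sxy/Sxx = 117.2/150.8 = 0.777188
a = ȳ − b·x̄ = 30.8 − 0.777188·18.2 = 16.655172
ŷ(25) = 16.655172 + 0.777188·25 = 36.084881
residual = y − ŷ = 39 − 36.084881 = 2.915119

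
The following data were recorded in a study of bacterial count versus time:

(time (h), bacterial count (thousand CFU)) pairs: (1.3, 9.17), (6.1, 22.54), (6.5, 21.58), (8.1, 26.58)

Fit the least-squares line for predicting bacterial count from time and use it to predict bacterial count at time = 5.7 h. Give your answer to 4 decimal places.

n = 4, Σx = 22, Σy = 79.87, Σxy = 504.983, Σx² = 146.76
Sxx = Σx² − (Σx)²/n = 146.76 − 121 = 25.76
Sxy = Σxy − (Σx)(Σy)/n = 504.983 − 439.285 = 65.698
b = Sxy/Sxx = 65.698/25.76 = 2.550388
a = ȳ − b·x̄ = 19.9675 − 2.550388·5.5 = 5.940365
ŷ(5.7) = a + b·5.7 = 5.940365 + 2.550388·5.7 = 20.477578

20.4776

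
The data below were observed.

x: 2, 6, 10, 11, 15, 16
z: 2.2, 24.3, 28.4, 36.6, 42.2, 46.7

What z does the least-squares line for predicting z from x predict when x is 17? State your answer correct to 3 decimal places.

50.426

n = 6, Σx = 60, Σy = 180.4, Σxy = 2217, Σx² = 742
Sxx = Σx² − (Σx)²/n = 742 − 600 = 142
Sxy = Σxy − (Σx)(Σy)/n = 2217 − 1804 = 413
b = Sxy/Sxx = 413/142 = 2.908451
a = ȳ − b·x̄ = 30.066667 − 2.908451·10 = 0.982160
ŷ(17) = a + b·17 = 0.982160 + 2.908451·17 = 50.425822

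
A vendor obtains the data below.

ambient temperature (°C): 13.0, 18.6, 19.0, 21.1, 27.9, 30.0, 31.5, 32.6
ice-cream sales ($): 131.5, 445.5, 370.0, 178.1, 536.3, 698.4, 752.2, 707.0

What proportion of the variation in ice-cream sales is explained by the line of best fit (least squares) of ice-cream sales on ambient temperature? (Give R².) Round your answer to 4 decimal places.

n = 8, Σx = 193.7, Σy = 3819, Σxy = 103440.98, Σx² = 5054.59, Σy² = 2225416.2
Sxx = Σx² − (Σx)²/n = 5054.59 − 4689.96125 = 364.62875
Sxy = Σxy − (Σx)(Σy)/n = 103440.98 − 92467.5375 = 10973.4425
Syy = Σy² − (Σy)²/n = 2225416.2 − 1823095.125 = 402321.075
R² = Sxy²/(Sxx·Syy) = (10973.4425)²/(364.62875·402321.075) = 0.820847

0.8208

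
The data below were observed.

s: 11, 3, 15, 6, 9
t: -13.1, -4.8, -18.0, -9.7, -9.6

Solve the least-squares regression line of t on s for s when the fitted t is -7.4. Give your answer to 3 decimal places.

n = 5, Σx = 44, Σy = -55.2, Σxy = -573.1, Σx² = 472
Sxx = Σx² − (Σx)²/n = 472 − 387.2 = 84.8
Sxy = Σxy − (Σx)(Σy)/n = -573.1 − (-485.76) = -87.34
b = Sxy/Sxx = -87.34/84.8 = -1.029953
a = ȳ − b·x̄ = -11.04 − (-1.029953)·8.8 = -1.976415
Set a + b·x = -7.4: x = (-7.4 − (-1.976415)) / (-1.029953) = 5.265858

5.266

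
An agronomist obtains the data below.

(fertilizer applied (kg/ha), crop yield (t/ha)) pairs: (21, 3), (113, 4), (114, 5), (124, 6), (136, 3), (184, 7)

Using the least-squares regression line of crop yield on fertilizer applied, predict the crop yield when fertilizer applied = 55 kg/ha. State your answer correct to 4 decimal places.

n = 6, Σx = 692, Σy = 28, Σxy = 3525, Σx² = 93934
Sxx = Σx² − (Σx)²/n = 93934 − 79810.666667 = 14123.333333
Sxy = Σxy − (Σx)(Σy)/n = 3525 − 3229.333333 = 295.666667
b = Sxy/Sxx = 295.666667/14123.333333 = 0.020935
a = ȳ − b·x̄ = 4.666667 − 0.020935·115.333333 = 2.252207
ŷ(55) = a + b·55 = 2.252207 + 0.020935·55 = 3.403611

3.4036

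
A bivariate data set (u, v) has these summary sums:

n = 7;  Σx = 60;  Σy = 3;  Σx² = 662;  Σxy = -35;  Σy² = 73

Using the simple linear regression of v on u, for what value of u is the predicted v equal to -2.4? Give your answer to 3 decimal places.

15.453

Sxx = Σx² − (Σx)²/n = 662 − 514.285714 = 147.714286
Sxy = Σxy − (Σx)(Σy)/n = -35 − 25.714286 = -60.714286
b = Sxy/Sxx = -60.714286/147.714286 = -0.411025
a = ȳ − b·x̄ = 0.428571 − (-0.411025)·8.571429 = 3.951644
Set a + b·x = -2.4: x = (-2.4 − 3.951644) / (-0.411025) = 15.453176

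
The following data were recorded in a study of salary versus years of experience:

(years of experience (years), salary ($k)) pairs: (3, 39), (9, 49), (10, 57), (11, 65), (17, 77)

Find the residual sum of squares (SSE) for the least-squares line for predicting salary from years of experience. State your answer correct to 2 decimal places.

n = 5, Σx = 50, Σy = 287, Σxy = 3152, Σx² = 600, Σy² = 17325
Sxx = Σx² − (Σx)²/n = 600 − 500 = 100
Sxy = Σxy − (Σx)(Σy)/n = 3152 − 2870 = 282
Syy = Σy² − (Σy)²/n = 17325 − 16473.8 = 851.2
b = Sxy/Sxx = 282/100 = 2.82
SSE = Syy − b·Sxy = 851.2 − 2.82·282 = 55.96

55.96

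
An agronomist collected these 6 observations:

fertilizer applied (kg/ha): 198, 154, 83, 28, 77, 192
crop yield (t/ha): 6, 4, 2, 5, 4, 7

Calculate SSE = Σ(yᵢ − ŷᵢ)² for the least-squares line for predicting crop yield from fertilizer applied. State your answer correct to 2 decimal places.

10.36

n = 6, Σx = 732, Σy = 28, Σxy = 3762, Σx² = 113386, Σy² = 146
Sxx = Σx² − (Σx)²/n = 113386 − 89304 = 24082
Sxy = Σxy − (Σx)(Σy)/n = 3762 − 3416 = 346
Syy = Σy² − (Σy)²/n = 146 − 130.666667 = 15.333333
b = Sxy/Sxx = 346/24082 = 0.014368
SSE = Syy − b·Sxy = 15.333333 − 0.014368·346 = 10.362152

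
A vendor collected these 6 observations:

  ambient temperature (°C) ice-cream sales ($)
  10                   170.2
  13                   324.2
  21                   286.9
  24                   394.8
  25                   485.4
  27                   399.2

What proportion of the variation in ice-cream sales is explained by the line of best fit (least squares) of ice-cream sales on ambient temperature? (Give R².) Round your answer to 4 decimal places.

0.6802

n = 6, Σx = 120, Σy = 2060.7, Σxy = 44330.1, Σx² = 2640, Σy² = 767226.13
Sxx = Σx² − (Σx)²/n = 2640 − 2400 = 240
Sxy = Σxy − (Σx)(Σy)/n = 44330.1 − 41214 = 3116.1
Syy = Σy² − (Σy)²/n = 767226.13 − 707747.415 = 59478.715
R² = Sxy²/(Sxx·Syy) = (3116.1)²/(240·59478.715) = 0.680221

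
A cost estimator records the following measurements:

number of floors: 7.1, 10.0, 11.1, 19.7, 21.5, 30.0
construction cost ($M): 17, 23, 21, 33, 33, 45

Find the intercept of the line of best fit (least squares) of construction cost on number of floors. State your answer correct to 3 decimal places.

n = 6, Σx = 99.4, Σy = 172, Σxy = 3293.4, Σx² = 2023.96
Sxx = Σx² − (Σx)²/n = 2023.96 − 1646.726667 = 377.233333
Sxy = Σxy − (Σx)(Σy)/n = 3293.4 − 2849.466667 = 443.933333
b = Sxy/Sxx = 443.933333/377.233333 = 1.176814
a = ȳ − b·x̄ = 28.666667 − 1.176814·16.566667 = 9.170787

9.171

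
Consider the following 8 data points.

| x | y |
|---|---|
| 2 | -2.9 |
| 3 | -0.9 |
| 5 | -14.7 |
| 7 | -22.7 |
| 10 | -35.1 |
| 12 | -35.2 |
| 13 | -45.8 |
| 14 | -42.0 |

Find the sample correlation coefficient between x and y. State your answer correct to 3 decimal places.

-0.979

n = 8, Σx = 66, Σy = -199.3, Σxy = -2197.7, Σx² = 696, Σy² = 7073.29
Sxx = Σx² − (Σx)²/n = 696 − 544.5 = 151.5
Sxy = Σxy − (Σx)(Σy)/n = -2197.7 − (-1644.225) = -553.475
Syy = Σy² − (Σy)²/n = 7073.29 − 4965.06125 = 2108.22875
r = Sxy/√(Sxx·Syy) = -553.475/√(319396.655625) = -553.475/565.151887 = -0.979338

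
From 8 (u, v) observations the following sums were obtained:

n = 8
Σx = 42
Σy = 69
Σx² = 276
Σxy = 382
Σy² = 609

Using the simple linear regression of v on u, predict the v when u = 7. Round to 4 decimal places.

9.2477

Sxx = Σx² − (Σx)²/n = 276 − 220.5 = 55.5
Sxy = Σxy − (Σx)(Σy)/n = 382 − 362.25 = 19.75
b = Sxy/Sxx = 19.75/55.5 = 0.355856
a = ȳ − b·x̄ = 8.625 − 0.355856·5.25 = 6.756757
ŷ(7) = a + b·7 = 6.756757 + 0.355856·7 = 9.247748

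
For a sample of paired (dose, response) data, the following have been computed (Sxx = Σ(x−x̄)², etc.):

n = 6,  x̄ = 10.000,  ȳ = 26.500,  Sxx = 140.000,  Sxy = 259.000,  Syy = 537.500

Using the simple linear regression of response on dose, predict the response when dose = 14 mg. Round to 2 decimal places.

33.90

b = Sxy/Sxx = 259/140 = 1.85
a = ȳ − b·x̄ = 26.5 − 1.85·10 = 8
ŷ(14) = a + b·14 = 8 + 1.85·14 = 33.9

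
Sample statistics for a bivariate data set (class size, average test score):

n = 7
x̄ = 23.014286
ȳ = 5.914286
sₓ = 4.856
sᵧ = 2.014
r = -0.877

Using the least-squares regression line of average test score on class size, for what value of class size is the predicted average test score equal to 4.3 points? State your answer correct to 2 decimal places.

b = r · sᵧ/sₓ = -0.877 · 2.014/4.856 = -0.363731
a = ȳ − b·x̄ = 5.914286 − (-0.363731)·23.014286 = 14.285297
Set a + b·x = 4.3: x = (4.3 − 14.285297) / (-0.363731) = 27.452417

27.45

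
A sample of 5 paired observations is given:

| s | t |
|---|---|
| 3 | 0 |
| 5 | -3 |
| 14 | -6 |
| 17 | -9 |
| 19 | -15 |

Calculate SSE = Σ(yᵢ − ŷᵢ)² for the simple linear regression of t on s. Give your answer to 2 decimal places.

n = 5, Σx = 58, Σy = -33, Σxy = -537, Σx² = 880, Σy² = 351
Sxx = Σx² − (Σx)²/n = 880 − 672.8 = 207.2
Sxy = Σxy − (Σx)(Σy)/n = -537 − (-382.8) = -154.2
Syy = Σy² − (Σy)²/n = 351 − 217.8 = 133.2
b = Sxy/Sxx = -154.2/207.2 = -0.744208
SSE = Syy − b·Sxy = 133.2 − (-0.744208)·(-154.2) = 18.443050

18.44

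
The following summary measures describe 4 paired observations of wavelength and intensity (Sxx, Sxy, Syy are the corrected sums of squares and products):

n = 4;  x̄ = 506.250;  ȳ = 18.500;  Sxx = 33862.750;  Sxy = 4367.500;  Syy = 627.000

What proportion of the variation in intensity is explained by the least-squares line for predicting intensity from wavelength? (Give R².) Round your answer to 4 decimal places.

R² = Sxy²/(Sxx·Syy) = (4367.5)²/(33862.75·627) = 0.898413

0.8984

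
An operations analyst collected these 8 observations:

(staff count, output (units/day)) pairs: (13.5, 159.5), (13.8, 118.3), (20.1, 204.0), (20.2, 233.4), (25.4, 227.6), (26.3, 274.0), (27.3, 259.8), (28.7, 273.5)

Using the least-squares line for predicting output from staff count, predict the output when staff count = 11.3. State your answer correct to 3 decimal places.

125.921

n = 8, Σx = 175.3, Σy = 1750.1, Σxy = 40530.1, Σx² = 4090.57
Sxx = Σx² − (Σx)²/n = 4090.57 − 3841.26125 = 249.30875
Sxy = Σxy − (Σx)(Σy)/n = 40530.1 − 38349.06625 = 2181.03375
b = Sxy/Sxx = 2181.03375/249.30875 = 8.748324
a = ȳ − b·x̄ = 218.7625 − 8.748324·21.9125 = 27.064848
ŷ(11.3) = a + b·11.3 = 27.064848 + 8.748324·11.3 = 125.920910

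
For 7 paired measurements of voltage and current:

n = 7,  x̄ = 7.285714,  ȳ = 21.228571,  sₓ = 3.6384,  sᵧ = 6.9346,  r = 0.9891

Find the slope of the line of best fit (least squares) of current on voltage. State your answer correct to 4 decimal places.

b = r · sᵧ/sₓ = 0.9891 · 6.9346/3.6384 = 1.885173

1.8852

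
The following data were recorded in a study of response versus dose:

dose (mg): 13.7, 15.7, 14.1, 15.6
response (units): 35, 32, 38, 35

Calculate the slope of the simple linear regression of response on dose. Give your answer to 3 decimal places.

-1.525

n = 4, Σx = 59.1, Σy = 140, Σxy = 2063.7, Σx² = 876.35
Sxx = Σx² − (Σx)²/n = 876.35 − 873.2025 = 3.1475
Sxy = Σxy − (Σx)(Σy)/n = 2063.7 − 2068.5 = -4.8
b = Sxy/Sxx = -4.8/3.1475 = -1.525020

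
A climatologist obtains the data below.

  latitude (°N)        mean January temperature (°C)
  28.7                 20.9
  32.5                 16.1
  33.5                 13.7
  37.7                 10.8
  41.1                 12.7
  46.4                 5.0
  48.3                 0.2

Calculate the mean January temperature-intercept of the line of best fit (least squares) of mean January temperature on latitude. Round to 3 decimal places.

45.701

n = 7, Σx = 268.2, Σy = 79.4, Σxy = 2752.82, Σx² = 10598.54
Sxx = Σx² − (Σx)²/n = 10598.54 − 10275.891429 = 322.648571
Sxy = Σxy − (Σx)(Σy)/n = 2752.82 − 3042.154286 = -289.334286
b = Sxy/Sxx = -289.334286/322.648571 = -0.896747
a = ȳ − b·x̄ = 11.342857 − (-0.896747)·38.314286 = 45.701095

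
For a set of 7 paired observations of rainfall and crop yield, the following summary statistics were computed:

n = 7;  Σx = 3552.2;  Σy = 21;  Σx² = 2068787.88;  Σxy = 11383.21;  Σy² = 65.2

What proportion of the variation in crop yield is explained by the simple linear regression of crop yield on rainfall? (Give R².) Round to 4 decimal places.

0.9015

Sxx = Σx² − (Σx)²/n = 2068787.88 − 1802589.262857 = 266198.617143
Sxy = Σxy − (Σx)(Σy)/n = 11383.21 − 10656.6 = 726.61
Syy = Σy² − (Σy)²/n = 65.2 − 63 = 2.2
R² = Sxy²/(Sxx·Syy) = (726.61)²/(266198.617143·2.2) = 0.901518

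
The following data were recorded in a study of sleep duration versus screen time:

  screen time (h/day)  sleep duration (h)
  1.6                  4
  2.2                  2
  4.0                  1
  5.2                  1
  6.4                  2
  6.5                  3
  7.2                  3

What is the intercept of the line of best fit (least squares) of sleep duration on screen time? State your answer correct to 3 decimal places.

n = 7, Σx = 33.1, Σy = 16, Σxy = 73.9, Σx² = 185.49
Sxx = Σx² − (Σx)²/n = 185.49 − 156.515714 = 28.974286
Sxy = Σxy − (Σx)(Σy)/n = 73.9 − 75.657143 = -1.757143
b = Sxy/Sxx = -1.757143/28.974286 = -0.060645
a = ȳ − b·x̄ = 2.285714 − (-0.060645)·4.728571 = 2.572478

2.572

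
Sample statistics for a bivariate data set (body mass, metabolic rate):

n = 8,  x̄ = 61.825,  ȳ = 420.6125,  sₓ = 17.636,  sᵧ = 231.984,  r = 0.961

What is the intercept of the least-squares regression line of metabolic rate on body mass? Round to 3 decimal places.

-360.917

b = r · sᵧ/sₓ = 0.961 · 231.984/17.636 = 12.640997
a = ȳ − b·x̄ = 420.6125 − 12.640997·61.825 = -360.917143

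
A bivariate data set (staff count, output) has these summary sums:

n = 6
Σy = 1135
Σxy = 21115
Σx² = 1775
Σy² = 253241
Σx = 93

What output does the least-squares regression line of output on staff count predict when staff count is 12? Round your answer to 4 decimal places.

Sxx = Σx² − (Σx)²/n = 1775 − 1441.5 = 333.5
Sxy = Σxy − (Σx)(Σy)/n = 21115 − 17592.5 = 3522.5
b = Sxy/Sxx = 3522.5/333.5 = 10.562219
a = ȳ − b·x̄ = 189.166667 − 10.562219·15.5 = 25.452274
ŷ(12) = a + b·12 = 25.452274 + 10.562219·12 = 152.198901

152.1989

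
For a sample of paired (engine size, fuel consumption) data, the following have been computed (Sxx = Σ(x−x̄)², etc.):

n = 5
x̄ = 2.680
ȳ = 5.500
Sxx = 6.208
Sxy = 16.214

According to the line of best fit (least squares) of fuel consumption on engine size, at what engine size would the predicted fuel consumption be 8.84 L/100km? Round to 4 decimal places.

3.9588

b = Sxy/Sxx = 16.214/6.208 = 2.611791
a = ȳ − b·x̄ = 5.5 − 2.611791·2.68 = -1.499601
Set a + b·x = 8.84: x = (8.84 − (-1.499601)) / 2.611791 = 3.958816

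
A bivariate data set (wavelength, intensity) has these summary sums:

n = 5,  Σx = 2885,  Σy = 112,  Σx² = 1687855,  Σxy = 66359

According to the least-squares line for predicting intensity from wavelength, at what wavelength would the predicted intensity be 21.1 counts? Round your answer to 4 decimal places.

559.6092

Sxx = Σx² − (Σx)²/n = 1687855 − 1664645 = 23210
Sxy = Σxy − (Σx)(Σy)/n = 66359 − 64624 = 1735
b = Sxy/Sxx = 1735/23210 = 0.074752
a = ȳ − b·x̄ = 22.4 − 0.074752·577 = -20.732055
Set a + b·x = 21.1: x = (21.1 − (-20.732055)) / 0.074752 = 559.609222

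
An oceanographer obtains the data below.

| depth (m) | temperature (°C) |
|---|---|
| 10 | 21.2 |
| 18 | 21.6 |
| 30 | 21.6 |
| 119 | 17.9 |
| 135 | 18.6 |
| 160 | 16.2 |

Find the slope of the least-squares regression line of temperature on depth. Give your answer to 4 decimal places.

-0.0329

n = 6, Σx = 472, Σy = 117.1, Σxy = 8481.9, Σx² = 59310
Sxx = Σx² − (Σx)²/n = 59310 − 37130.666667 = 22179.333333
Sxy = Σxy − (Σx)(Σy)/n = 8481.9 − 9211.866667 = -729.966667
b = Sxy/Sxx = -729.966667/22179.333333 = -0.032912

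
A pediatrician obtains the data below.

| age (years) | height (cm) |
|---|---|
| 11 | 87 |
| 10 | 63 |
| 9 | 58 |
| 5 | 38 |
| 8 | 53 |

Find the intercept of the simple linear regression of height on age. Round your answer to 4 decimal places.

n = 5, Σx = 43, Σy = 299, Σxy = 2723, Σx² = 391
Sxx = Σx² − (Σx)²/n = 391 − 369.8 = 21.2
Sxy = Σxy − (Σx)(Σy)/n = 2723 − 2571.4 = 151.6
b = Sxy/Sxx = 151.6/21.2 = 7.150943
a = ȳ − b·x̄ = 59.8 − 7.150943·8.6 = -1.698113

-1.6981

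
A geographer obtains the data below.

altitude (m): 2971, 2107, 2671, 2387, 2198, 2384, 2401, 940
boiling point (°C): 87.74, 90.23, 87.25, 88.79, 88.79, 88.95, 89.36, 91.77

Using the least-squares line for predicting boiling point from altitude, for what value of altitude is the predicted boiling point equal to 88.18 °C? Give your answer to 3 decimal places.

n = 8, Σx = 18059, Σy = 712.88, Σxy = 1603811.01, Σx² = 43261361
Sxx = Σx² − (Σx)²/n = 43261361 − 40765935.125 = 2495425.875
Sxy = Σxy − (Σx)(Σy)/n = 1603811.01 − 1609237.49 = -5426.48
b = Sxy/Sxx = -5426.48/2495425.875 = -0.002175
a = ȳ − b·x̄ = 89.11 − (-0.002175)·2257.375 = 94.018822
Set a + b·x = 88.18: x = (88.18 − 94.018822) / (-0.002175) = 2685.045620

2685.046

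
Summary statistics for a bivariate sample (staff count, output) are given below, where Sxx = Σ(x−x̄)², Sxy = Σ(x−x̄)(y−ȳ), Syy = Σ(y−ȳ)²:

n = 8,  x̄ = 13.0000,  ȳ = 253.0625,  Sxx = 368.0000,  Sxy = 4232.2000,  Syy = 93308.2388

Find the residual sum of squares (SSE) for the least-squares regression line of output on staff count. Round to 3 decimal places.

b = Sxy/Sxx = 4232.2/368 = 11.500543
SSE = Syy − b·Sxy = 93308.2388 − 11.500543·4232.2 = 44635.638691

44635.639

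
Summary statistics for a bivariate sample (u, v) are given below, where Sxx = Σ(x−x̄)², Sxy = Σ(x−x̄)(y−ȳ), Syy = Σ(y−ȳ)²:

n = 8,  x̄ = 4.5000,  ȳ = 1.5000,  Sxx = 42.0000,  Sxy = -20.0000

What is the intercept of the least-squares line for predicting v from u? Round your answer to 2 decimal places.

b = Sxy/Sxx = -20/42 = -0.476190
a = ȳ − b·x̄ = 1.5 − (-0.476190)·4.5 = 3.642857

3.64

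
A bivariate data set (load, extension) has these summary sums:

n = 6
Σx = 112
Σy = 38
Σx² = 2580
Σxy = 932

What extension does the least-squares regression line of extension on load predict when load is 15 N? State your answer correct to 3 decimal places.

4.665

Sxx = Σx² − (Σx)²/n = 2580 − 2090.666667 = 489.333333
Sxy = Σxy − (Σx)(Σy)/n = 932 − 709.333333 = 222.666667
b = Sxy/Sxx = 222.666667/489.333333 = 0.455041
a = ȳ − b·x̄ = 6.333333 − 0.455041·18.666667 = -2.160763
ŷ(15) = a + b·15 = -2.160763 + 0.455041·15 = 4.664850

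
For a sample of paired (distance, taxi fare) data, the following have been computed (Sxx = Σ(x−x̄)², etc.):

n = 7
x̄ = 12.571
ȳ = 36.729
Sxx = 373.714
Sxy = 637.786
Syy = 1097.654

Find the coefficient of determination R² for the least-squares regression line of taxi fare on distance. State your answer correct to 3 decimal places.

0.992

R² = Sxy²/(Sxx·Syy) = (637.786)²/(373.714·1097.654) = 0.991620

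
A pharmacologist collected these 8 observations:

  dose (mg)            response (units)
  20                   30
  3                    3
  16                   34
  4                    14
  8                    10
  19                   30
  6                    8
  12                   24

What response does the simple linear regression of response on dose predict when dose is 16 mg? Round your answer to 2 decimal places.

n = 8, Σx = 88, Σy = 153, Σxy = 2195, Σx² = 1286
Sxx = Σx² − (Σx)²/n = 1286 − 968 = 318
Sxy = Σxy − (Σx)(Σy)/n = 2195 − 1683 = 512
b = Sxy/Sxx = 512/318 = 1.610063
a = ȳ − b·x̄ = 19.125 − 1.610063·11 = 1.414308
ŷ(16) = a + b·16 = 1.414308 + 1.610063·16 = 27.175314

27.18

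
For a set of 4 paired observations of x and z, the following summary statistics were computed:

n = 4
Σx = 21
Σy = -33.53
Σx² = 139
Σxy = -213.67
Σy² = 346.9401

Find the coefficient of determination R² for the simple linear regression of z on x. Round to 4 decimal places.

0.7480

Sxx = Σx² − (Σx)²/n = 139 − 110.25 = 28.75
Sxy = Σxy − (Σx)(Σy)/n = -213.67 − (-176.0325) = -37.6375
Syy = Σy² − (Σy)²/n = 346.9401 − 281.065225 = 65.874875
R² = Sxy²/(Sxx·Syy) = (-37.6375)²/(28.75·65.874875) = 0.747969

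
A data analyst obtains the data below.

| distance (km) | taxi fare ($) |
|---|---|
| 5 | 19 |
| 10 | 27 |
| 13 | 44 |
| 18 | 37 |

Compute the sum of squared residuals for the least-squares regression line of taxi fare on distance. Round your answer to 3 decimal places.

134.590

n = 4, Σx = 46, Σy = 127, Σxy = 1603, Σx² = 618, Σy² = 4395
Sxx = Σx² − (Σx)²/n = 618 − 529 = 89
Sxy = Σxy − (Σx)(Σy)/n = 1603 − 1460.5 = 142.5
Syy = Σy² − (Σy)²/n = 4395 − 4032.25 = 362.75
b = Sxy/Sxx = 142.5/89 = 1.601124
SSE = Syy − b·Sxy = 362.75 − 1.601124·142.5 = 134.589888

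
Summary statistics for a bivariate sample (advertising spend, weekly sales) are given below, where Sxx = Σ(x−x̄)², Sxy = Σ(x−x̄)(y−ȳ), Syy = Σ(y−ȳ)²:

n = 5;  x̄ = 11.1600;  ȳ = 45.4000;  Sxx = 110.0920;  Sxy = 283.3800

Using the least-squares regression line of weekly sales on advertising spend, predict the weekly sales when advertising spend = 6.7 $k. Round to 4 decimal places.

33.9198

b = Sxy/Sxx = 283.38/110.092 = 2.574029
a = ȳ − b·x̄ = 45.4 − 2.574029·11.16 = 16.673836
ŷ(6.7) = a + b·6.7 = 16.673836 + 2.574029·6.7 = 33.919831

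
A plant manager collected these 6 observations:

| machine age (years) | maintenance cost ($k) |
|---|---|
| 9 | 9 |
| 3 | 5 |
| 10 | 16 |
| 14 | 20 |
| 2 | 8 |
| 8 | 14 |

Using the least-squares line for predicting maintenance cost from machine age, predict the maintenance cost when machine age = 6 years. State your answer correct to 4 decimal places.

n = 6, Σx = 46, Σy = 72, Σxy = 664, Σx² = 454
Sxx = Σx² − (Σx)²/n = 454 − 352.666667 = 101.333333
Sxy = Σxy − (Σx)(Σy)/n = 664 − 552 = 112
b = Sxy/Sxx = 112/101.333333 = 1.105263
a = ȳ − b·x̄ = 12 − 1.105263·7.666667 = 3.526316
ŷ(6) = a + b·6 = 3.526316 + 1.105263·6 = 10.157895

10.1579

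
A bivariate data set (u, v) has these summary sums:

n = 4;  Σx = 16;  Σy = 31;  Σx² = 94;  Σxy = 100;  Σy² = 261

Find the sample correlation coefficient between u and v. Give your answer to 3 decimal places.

-0.962

Sxx = Σx² − (Σx)²/n = 94 − 64 = 30
Sxy = Σxy − (Σx)(Σy)/n = 100 − 124 = -24
Syy = Σy² − (Σy)²/n = 261 − 240.25 = 20.75
r = Sxy/√(Sxx·Syy) = -24/√(622.5) = -24/24.949950 = -0.961926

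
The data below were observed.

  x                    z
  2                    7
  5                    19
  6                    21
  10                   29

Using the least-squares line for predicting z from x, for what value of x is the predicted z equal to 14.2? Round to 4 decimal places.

n = 4, Σx = 23, Σy = 76, Σxy = 525, Σx² = 165
Sxx = Σx² − (Σx)²/n = 165 − 132.25 = 32.75
Sxy = Σxy − (Σx)(Σy)/n = 525 − 437 = 88
b = Sxy/Sxx = 88/32.75 = 2.687023
a = ȳ − b·x̄ = 19 − 2.687023·5.75 = 3.549618
Set a + b·x = 14.2: x = (14.2 − 3.549618) / 2.687023 = 3.963636

3.9636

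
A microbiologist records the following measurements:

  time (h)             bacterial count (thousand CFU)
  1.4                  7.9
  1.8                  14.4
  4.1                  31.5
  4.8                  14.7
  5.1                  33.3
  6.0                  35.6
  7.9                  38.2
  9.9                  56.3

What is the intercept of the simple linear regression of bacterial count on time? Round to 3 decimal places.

3.004

n = 8, Σx = 41, Σy = 231.9, Σxy = 1479.27, Σx² = 267.48
Sxx = Σx² − (Σx)²/n = 267.48 − 210.125 = 57.355
Sxy = Σxy − (Σx)(Σy)/n = 1479.27 − 1188.4875 = 290.7825
b = Sxy/Sxx = 290.7825/57.355 = 5.069872
a = ȳ − b·x̄ = 28.9875 − 5.069872·5.125 = 3.004407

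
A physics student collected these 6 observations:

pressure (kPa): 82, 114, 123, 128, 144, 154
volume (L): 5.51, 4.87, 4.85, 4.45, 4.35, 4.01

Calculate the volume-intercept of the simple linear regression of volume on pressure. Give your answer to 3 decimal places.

7.193

n = 6, Σx = 745, Σy = 28.04, Σxy = 3417.09, Σx² = 95685
Sxx = Σx² − (Σx)²/n = 95685 − 92504.166667 = 3180.833333
Sxy = Σxy − (Σx)(Σy)/n = 3417.09 − 3481.633333 = -64.543333
b = Sxy/Sxx = -64.543333/3180.833333 = -0.020291
a = ȳ − b·x̄ = 4.673333 − (-0.020291)·124.166667 = 7.192840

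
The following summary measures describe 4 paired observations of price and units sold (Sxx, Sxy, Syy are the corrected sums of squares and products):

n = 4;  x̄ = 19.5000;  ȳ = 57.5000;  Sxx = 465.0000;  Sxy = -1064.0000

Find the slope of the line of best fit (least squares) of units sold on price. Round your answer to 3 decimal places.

b = Sxy/Sxx = -1064/465 = -2.288172

-2.288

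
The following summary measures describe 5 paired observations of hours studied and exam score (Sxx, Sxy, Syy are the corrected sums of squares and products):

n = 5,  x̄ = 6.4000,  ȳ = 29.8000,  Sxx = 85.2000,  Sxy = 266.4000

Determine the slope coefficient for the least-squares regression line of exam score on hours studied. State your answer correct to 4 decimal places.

b = Sxy/Sxx = 266.4/85.2 = 3.126761

3.1268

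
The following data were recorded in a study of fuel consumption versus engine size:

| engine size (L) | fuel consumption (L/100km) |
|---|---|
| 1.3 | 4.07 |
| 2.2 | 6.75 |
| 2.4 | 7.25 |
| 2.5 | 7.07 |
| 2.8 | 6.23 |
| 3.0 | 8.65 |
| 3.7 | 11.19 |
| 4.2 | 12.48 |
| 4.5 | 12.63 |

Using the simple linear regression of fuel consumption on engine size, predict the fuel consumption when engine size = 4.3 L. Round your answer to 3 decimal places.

n = 9, Σx = 26.6, Σy = 76.32, Σxy = 249.264, Σx² = 86.96
Sxx = Σx² − (Σx)²/n = 86.96 − 78.617778 = 8.342222
Sxy = Σxy − (Σx)(Σy)/n = 249.264 − 225.568 = 23.696
b = Sxy/Sxx = 23.696/8.342222 = 2.840490
a = ȳ − b·x̄ = 8.48 − 2.840490·2.955556 = 0.084774
ŷ(4.3) = a + b·4.3 = 0.084774 + 2.840490·4.3 = 12.298881

12.299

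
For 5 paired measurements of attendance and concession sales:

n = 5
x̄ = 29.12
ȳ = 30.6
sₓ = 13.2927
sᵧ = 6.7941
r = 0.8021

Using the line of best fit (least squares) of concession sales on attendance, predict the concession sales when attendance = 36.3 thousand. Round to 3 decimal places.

b = r · sᵧ/sₓ = 0.8021 · 6.7941/13.2927 = 0.409965
a = ȳ − b·x̄ = 30.6 − 0.409965·29.12 = 18.661806
ŷ(36.3) = a + b·36.3 = 18.661806 + 0.409965·36.3 = 33.543552

33.544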